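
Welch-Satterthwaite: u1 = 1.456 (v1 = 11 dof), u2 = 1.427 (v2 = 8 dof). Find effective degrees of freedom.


uc = sqrt(u1^2 + u2^2) = sqrt(1.456^2 + 1.427^2) = 2.038692
v_eff = uc^4 / (u1^4/v1 + u2^4/v2)
= 2.038692^4 / (1.456^4/11 + 1.427^4/8)
= 17.274539 / 0.92688662
v_eff = 18.6372

18.6372


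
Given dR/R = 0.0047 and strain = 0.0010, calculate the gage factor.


GF = (dR/R) / epsilon
= 0.0047 / 0.0010
= 4.7000

4.7000


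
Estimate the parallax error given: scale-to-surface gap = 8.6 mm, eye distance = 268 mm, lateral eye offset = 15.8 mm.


error = h * offset / d
= 8.6 * 15.8 / 268
= 0.5070

0.5070


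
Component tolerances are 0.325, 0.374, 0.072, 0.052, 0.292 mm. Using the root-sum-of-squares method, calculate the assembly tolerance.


RSS = sqrt(0.325^2 + 0.374^2 + 0.072^2 + 0.052^2 + 0.292^2)
= sqrt(0.338653)
= 0.5819

0.5819


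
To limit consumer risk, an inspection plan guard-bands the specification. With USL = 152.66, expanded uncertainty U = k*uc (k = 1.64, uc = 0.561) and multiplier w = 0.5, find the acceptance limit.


U = k * uc = 1.64 * 0.561 = 0.92004
guard band g = w * U = 0.5 * 0.92004 = 0.46002
AL = USL - g = 152.66 - 0.46002
AL = 152.2000

152.2000


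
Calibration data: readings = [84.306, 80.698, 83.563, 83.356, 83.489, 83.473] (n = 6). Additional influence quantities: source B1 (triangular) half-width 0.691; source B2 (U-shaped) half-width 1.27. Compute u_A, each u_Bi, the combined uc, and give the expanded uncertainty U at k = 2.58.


mean = (84.306 + 80.698 + 83.563 + 83.356 + 83.489 + 83.473) / 6 = 83.1475
s = sqrt(sum((x - mean)^2)/(n-1)) = 1.247466
u_A = s / sqrt(n) = 1.247466 / sqrt(6) = 0.50927586
u_B1 = 0.691 / sqrt(6) = 0.28209957
u_B2 = 1.27 / sqrt(2) = 0.89802561
uc = sqrt(0.50927586^2 + 0.28209957^2 + 0.89802561^2) = 1.0702299
U = k * uc = 2.58 * 1.0702299
U = 2.7612

2.7612


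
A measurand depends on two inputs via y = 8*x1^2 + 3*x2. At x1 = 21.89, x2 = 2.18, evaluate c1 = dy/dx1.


y = 8*x1^2 + 3*x2
dy/dx1 = 2*8*x1
Evaluate at x1 = 21.89: c1 = 16 * 21.89
c1 = 350.2400

350.2400


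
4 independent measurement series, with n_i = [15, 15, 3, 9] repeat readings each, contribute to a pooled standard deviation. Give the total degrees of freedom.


nu = sum_i (n_i - 1)
nu = ((15 - 1) + (15 - 1) + (3 - 1) + (9 - 1))
nu = 14 + 14 + 2 + 8
nu = 38

38


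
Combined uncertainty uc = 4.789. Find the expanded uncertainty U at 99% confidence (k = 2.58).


U = k * uc
U = 2.58 * 4.789
U = 12.3556

12.3556


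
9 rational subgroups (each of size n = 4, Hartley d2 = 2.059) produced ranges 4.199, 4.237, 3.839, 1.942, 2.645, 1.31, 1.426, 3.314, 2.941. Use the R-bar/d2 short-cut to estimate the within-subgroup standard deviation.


R_bar = (4.199 + 4.237 + 3.839 + 1.942 + 2.645 + 1.31 + 1.426 + 3.314 + 2.941) / 9
R_bar = 25.853 / 9 = 2.8725556
sigma_hat = R_bar / d2 = 2.8725556 / 2.059 = 1.3951

1.3951


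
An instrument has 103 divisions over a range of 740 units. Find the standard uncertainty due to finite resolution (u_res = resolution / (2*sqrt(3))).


resolution = range / divisions
resolution = 740 / 103 = 7.184466
u_res = resolution / (2*sqrt(3))
u_res = 7.184466 / 3.4641016
u_res = 2.0740

2.0740


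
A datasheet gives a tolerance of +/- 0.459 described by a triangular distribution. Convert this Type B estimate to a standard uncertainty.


u_B = half_width / sqrt(6)
u_B = 0.459 / 2.4494897
u_B = 0.1874

0.1874


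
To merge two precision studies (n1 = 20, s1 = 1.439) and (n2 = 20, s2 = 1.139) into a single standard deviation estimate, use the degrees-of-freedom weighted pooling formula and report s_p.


s_p = sqrt(((n1-1)*s1^2 + (n2-1)*s2^2) / (n1+n2-2))
numerator = (20-1)*1.439^2 + (20-1)*1.139^2 = 39.343699 + 24.649099 = 63.992798
denominator = 20 + 20 - 2 = 38
s_p^2 = 63.992798 / 38 = 1.684021
s_p = sqrt(1.684021) = 1.2977

1.2977


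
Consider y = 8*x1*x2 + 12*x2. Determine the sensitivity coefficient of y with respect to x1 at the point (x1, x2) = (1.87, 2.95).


y = 8*x1*x2 + 12*x2
dy/dx1 = 8*x2
Evaluate at x2 = 2.95: c1 = 8 * 2.95
c1 = 23.6000

23.6000


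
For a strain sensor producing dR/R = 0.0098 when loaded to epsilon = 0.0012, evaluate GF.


GF = (dR/R) / epsilon
= 0.0098 / 0.0012
= 8.1667

8.1667


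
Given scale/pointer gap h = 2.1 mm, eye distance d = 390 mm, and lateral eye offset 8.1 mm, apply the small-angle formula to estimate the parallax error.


error = h * offset / d
= 2.1 * 8.1 / 390
= 0.0436

0.0436


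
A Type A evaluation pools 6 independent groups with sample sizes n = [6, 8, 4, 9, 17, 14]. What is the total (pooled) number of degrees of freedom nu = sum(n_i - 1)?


nu = sum_i (n_i - 1)
nu = ((6 - 1) + (8 - 1) + (4 - 1) + (9 - 1) + (17 - 1) + (14 - 1))
nu = 5 + 7 + 3 + 8 + 16 + 13
nu = 52

52


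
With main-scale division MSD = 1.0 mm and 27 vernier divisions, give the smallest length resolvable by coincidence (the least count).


LC = MSD / n_div
= 1.0 / 27
= 0.0370

0.0370


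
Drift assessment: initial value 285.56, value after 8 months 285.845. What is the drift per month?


rate = (v2 - v1) / months
= (285.845 - 285.56) / 8
= 0.2850 / 8
= 0.0356

0.0356


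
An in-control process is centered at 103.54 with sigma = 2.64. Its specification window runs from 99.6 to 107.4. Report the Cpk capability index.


Cpu = (USL - mean) / (3*sigma) = (107.4 - 103.54) / (3*2.64) = 0.4874
Cpl = (mean - LSL) / (3*sigma) = (103.54 - 99.6) / (3*2.64) = 0.4975
Cpk = min(Cpu, Cpl) = 0.4874

0.4874


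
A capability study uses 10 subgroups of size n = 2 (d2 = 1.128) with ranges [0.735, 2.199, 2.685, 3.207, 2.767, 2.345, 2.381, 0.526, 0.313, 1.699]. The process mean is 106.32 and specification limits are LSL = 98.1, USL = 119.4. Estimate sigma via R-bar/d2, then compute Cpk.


R_bar = (0.735 + 2.199 + 2.685 + 3.207 + 2.767 + 2.345 + 2.381 + 0.526 + 0.313 + 1.699) / 10 = 1.8857
sigma = R_bar / d2 = 1.8857 / 1.128 = 1.6717199
Cp = (USL - LSL)/(6*sigma) = (119.4 - 98.1)/(6*1.6717199) = 2.1236
Cpu = (119.4 - 106.32)/(3*1.6717199) = 2.6081
Cpl = (106.32 - 98.1)/(3*1.6717199) = 1.6390
Cpk = min(Cpu, Cpl) = 1.6390

1.6390


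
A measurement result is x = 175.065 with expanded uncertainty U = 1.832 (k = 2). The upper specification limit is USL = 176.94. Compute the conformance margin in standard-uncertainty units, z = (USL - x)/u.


u = U / k = 1.832 / 2 = 0.916
margin = |USL - x| = |176.94 - 175.065| = 1.875
z = margin / u = 1.875 / 0.916
z = 2.0469

2.0469


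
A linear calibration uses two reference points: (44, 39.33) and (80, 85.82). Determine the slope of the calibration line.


slope = (y2 - y1) / (x2 - x1)
= (85.82 - 39.33) / (80 - 44)
= 46.4900 / 36
= 1.2914

1.2914


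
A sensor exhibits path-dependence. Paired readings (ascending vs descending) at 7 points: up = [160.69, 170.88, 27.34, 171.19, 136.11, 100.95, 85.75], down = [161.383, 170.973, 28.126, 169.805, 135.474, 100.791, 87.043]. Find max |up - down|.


|160.69 - 161.383| = 0.6930
|170.88 - 170.973| = 0.0930
|27.34 - 28.126| = 0.7860
|171.19 - 169.805| = 1.3850
|136.11 - 135.474| = 0.6360
|100.95 - 100.791| = 0.1590
|85.75 - 87.043| = 1.2930
hysteresis = max(diffs) = 1.3850

1.3850


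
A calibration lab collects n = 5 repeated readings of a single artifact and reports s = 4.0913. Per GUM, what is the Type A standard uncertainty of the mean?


u_A = s / sqrt(n)
u_A = 4.0913 / sqrt(5)
u_A = 4.0913 / 2.236068
u_A = 1.8297

1.8297


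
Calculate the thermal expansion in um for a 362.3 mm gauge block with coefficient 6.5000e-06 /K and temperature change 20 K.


dL = L * alpha * dT
= 362.3 * 6.5000e-06 * 20
= 0.0470990 mm
dL_um = 0.0470990 * 1000 = 47.0990 um

47.0990


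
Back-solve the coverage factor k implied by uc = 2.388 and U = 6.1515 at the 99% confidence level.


k = U / uc
k = 6.1515 / 2.388
k = 2.576

2.576


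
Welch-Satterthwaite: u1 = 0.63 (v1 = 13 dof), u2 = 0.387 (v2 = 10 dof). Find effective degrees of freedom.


uc = sqrt(u1^2 + u2^2) = sqrt(0.63^2 + 0.387^2) = 0.73937068
v_eff = uc^4 / (u1^4/v1 + u2^4/v2)
= 0.73937068^4 / (0.63^4/13 + 0.387^4/10)
= 0.298847 / 0.014360738
v_eff = 20.8100

20.8100


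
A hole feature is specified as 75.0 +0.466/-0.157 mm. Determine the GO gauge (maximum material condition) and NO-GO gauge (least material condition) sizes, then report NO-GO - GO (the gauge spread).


GO = nominal - lower_tol (smallest hole = maximum material condition)
GO = 75.0 - 0.157 = 74.843
NO-GO = nominal + upper_tol (largest hole = least material condition)
NO-GO = 75.0 + 0.466 = 75.466
spread = NO-GO - GO = 75.466 - 74.843 = 0.6230

0.6230


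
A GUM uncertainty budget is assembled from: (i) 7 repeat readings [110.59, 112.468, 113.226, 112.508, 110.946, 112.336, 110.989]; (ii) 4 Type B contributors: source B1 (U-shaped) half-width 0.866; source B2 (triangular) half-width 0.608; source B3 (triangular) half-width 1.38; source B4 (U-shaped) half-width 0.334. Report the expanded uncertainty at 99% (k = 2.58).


mean = (110.59 + 112.468 + 113.226 + 112.508 + 110.946 + 112.336 + 110.989) / 7 = 111.8661429
s = sqrt(sum((x - mean)^2)/(n-1)) = 1.0073706
u_A = s / sqrt(n) = 1.0073706 / sqrt(7) = 0.3807503
u_B1 = 0.866 / sqrt(2) = 0.61235447
u_B2 = 0.608 / sqrt(6) = 0.24821496
u_B3 = 1.38 / sqrt(6) = 0.56338264
u_B4 = 0.334 / sqrt(2) = 0.23617366
uc = sqrt(0.3807503^2 + 0.61235447^2 + 0.24821496^2 + 0.56338264^2 + 0.23617366^2) = 0.97710667
U = k * uc = 2.58 * 0.97710667
U = 2.5209

2.5209


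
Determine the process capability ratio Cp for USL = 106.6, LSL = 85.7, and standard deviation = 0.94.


Cp = (USL - LSL) / (6 * sigma)
= (106.6 - 85.7) / (6 * 0.94)
= 20.9000 / 5.6400
= 3.7057

3.7057


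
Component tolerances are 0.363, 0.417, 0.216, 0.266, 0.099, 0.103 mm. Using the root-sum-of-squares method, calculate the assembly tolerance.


RSS = sqrt(0.363^2 + 0.417^2 + 0.216^2 + 0.266^2 + 0.099^2 + 0.103^2)
= sqrt(0.44348)
= 0.6659

0.6659


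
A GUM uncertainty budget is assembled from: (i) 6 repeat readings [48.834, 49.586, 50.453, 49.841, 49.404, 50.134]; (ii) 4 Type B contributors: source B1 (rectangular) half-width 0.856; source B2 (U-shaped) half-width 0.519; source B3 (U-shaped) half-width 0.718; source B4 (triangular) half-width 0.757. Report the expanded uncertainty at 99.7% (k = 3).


mean = (48.834 + 49.586 + 50.453 + 49.841 + 49.404 + 50.134) / 6 = 49.70866667
s = sqrt(sum((x - mean)^2)/(n-1)) = 0.57015144
u_A = s / sqrt(n) = 0.57015144 / sqrt(6) = 0.23276335
u_B1 = 0.856 / sqrt(3) = 0.49421183
u_B2 = 0.519 / sqrt(2) = 0.36698842
u_B3 = 0.718 / sqrt(2) = 0.50770267
u_B4 = 0.757 / sqrt(6) = 0.30904396
uc = sqrt(0.23276335^2 + 0.49421183^2 + 0.36698842^2 + 0.50770267^2 + 0.30904396^2) = 0.88677775
U = k * uc = 3 * 0.88677775
U = 2.6603

2.6603


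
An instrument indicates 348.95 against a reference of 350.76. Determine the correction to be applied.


Correction = standard - reading
= 350.76 - 348.95
= 1.8100

1.8100


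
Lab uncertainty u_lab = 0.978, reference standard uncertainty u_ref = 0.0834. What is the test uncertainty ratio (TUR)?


TUR = u_lab / u_ref
= 0.978 / 0.0834
= 11.7266

11.7266


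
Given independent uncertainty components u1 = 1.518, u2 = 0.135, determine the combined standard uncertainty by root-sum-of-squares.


uc = sqrt(1.518^2 + 0.135^2)
uc = sqrt(2.322549)
uc = 1.5240

1.5240


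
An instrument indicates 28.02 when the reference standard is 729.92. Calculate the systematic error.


Systematic error = measured - true
= 28.02 - 729.92
= -701.9000

-701.9000


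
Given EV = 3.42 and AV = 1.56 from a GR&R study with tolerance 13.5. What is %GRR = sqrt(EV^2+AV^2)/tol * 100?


GRR = sqrt(EV^2 + AV^2) = sqrt(3.42^2 + 1.56^2) = 3.7589892
%GRR = GRR / tol * 100 = 3.7589892 / 13.5 * 100
%GRR = 27.8444

27.8444


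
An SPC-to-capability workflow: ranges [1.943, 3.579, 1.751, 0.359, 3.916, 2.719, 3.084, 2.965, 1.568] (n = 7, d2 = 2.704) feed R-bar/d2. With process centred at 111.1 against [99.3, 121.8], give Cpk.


R_bar = (1.943 + 3.579 + 1.751 + 0.359 + 3.916 + 2.719 + 3.084 + 2.965 + 1.568) / 9 = 2.4315556
sigma = R_bar / d2 = 2.4315556 / 2.704 = 0.89924393
Cp = (USL - LSL)/(6*sigma) = (121.8 - 99.3)/(6*0.89924393) = 4.1702
Cpu = (121.8 - 111.1)/(3*0.89924393) = 3.9663
Cpl = (111.1 - 99.3)/(3*0.89924393) = 4.3740
Cpk = min(Cpu, Cpl) = 3.9663

3.9663


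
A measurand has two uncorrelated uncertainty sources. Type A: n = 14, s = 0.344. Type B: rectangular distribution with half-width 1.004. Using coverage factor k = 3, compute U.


u_A = s / sqrt(n) = 0.344 / sqrt(14) = 0.091937867
u_B = half_width / sqrt(3) = 1.004 / sqrt(3) = 0.57965967
uc = sqrt(u_A^2 + u_B^2) = sqrt(0.091937867^2 + 0.57965967^2) = 0.58690536
U = k * uc = 3 * 0.58690536
U = 1.7607

1.7607


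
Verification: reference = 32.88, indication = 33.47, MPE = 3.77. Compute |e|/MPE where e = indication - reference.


e = indication - reference = 33.47 - 32.88 = 0.5900
|e| = 0.5900
ratio = |e| / MPE = 0.5900 / 3.77
ratio = 0.1565

0.1565


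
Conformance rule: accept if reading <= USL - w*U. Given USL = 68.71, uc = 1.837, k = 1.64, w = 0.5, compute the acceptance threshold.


U = k * uc = 1.64 * 1.837 = 3.01268
guard band g = w * U = 0.5 * 3.01268 = 1.50634
AL = USL - g = 68.71 - 1.50634
AL = 67.2037

67.2037


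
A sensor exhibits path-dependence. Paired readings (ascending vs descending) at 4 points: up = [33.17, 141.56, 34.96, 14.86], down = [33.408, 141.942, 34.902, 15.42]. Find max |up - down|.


|33.17 - 33.408| = 0.2380
|141.56 - 141.942| = 0.3820
|34.96 - 34.902| = 0.0580
|14.86 - 15.42| = 0.5600
hysteresis = max(diffs) = 0.5600

0.5600


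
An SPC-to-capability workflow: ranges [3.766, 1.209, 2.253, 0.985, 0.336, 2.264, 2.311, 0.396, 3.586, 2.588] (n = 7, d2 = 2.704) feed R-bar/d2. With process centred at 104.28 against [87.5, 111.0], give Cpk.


R_bar = (3.766 + 1.209 + 2.253 + 0.985 + 0.336 + 2.264 + 2.311 + 0.396 + 3.586 + 2.588) / 10 = 1.9694
sigma = R_bar / d2 = 1.9694 / 2.704 = 0.7283284
Cp = (USL - LSL)/(6*sigma) = (111.0 - 87.5)/(6*0.7283284) = 5.3776
Cpu = (111.0 - 104.28)/(3*0.7283284) = 3.0755
Cpl = (104.28 - 87.5)/(3*0.7283284) = 7.6797
Cpk = min(Cpu, Cpl) = 3.0755

3.0755


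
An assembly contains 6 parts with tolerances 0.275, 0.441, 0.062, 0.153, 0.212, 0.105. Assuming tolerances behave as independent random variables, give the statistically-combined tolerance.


RSS = sqrt(0.275^2 + 0.441^2 + 0.062^2 + 0.153^2 + 0.212^2 + 0.105^2)
= sqrt(0.353328)
= 0.5944

0.5944


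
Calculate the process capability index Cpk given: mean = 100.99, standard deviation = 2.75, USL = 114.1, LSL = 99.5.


Cpu = (USL - mean) / (3*sigma) = (114.1 - 100.99) / (3*2.75) = 1.5891
Cpl = (mean - LSL) / (3*sigma) = (100.99 - 99.5) / (3*2.75) = 0.1806
Cpk = min(Cpu, Cpl) = 0.1806

0.1806


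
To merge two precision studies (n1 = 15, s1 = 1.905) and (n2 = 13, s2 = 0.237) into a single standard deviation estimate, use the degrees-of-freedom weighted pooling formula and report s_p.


s_p = sqrt(((n1-1)*s1^2 + (n2-1)*s2^2) / (n1+n2-2))
numerator = (15-1)*1.905^2 + (13-1)*0.237^2 = 50.80635 + 0.674028 = 51.480378
denominator = 15 + 13 - 2 = 26
s_p^2 = 51.480378 / 26 = 1.9800145
s_p = sqrt(1.9800145) = 1.4071

1.4071


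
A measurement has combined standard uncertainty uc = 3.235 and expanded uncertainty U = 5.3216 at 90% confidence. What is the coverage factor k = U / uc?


k = U / uc
k = 5.3216 / 3.235
k = 1.645

1.645


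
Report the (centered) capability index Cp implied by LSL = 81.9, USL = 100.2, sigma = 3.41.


Cp = (USL - LSL) / (6 * sigma)
= (100.2 - 81.9) / (6 * 3.41)
= 18.3000 / 20.4600
= 0.8944

0.8944


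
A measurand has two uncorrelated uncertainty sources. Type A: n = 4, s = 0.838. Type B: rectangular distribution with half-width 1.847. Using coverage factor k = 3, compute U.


u_A = s / sqrt(n) = 0.838 / sqrt(4) = 0.419
u_B = half_width / sqrt(3) = 1.847 / sqrt(3) = 1.0663659
uc = sqrt(u_A^2 + u_B^2) = sqrt(0.419^2 + 1.0663659^2) = 1.14573
U = k * uc = 3 * 1.14573
U = 3.4372

3.4372


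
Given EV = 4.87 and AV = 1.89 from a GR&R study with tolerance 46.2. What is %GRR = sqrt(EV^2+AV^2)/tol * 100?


GRR = sqrt(EV^2 + AV^2) = sqrt(4.87^2 + 1.89^2) = 5.2238874
%GRR = GRR / tol * 100 = 5.2238874 / 46.2 * 100
%GRR = 11.3071

11.3071


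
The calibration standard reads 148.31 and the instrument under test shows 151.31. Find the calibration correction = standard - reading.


Correction = standard - reading
= 148.31 - 151.31
= -3.0000

-3.0000


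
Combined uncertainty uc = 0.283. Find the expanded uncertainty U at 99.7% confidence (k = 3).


U = k * uc
U = 3 * 0.283
U = 0.8490

0.8490


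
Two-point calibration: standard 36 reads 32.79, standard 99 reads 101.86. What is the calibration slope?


slope = (y2 - y1) / (x2 - x1)
= (101.86 - 32.79) / (99 - 36)
= 69.0700 / 63
= 1.0963

1.0963


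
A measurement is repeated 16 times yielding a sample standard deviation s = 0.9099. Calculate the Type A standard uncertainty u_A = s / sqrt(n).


u_A = s / sqrt(n)
u_A = 0.9099 / sqrt(16)
u_A = 0.9099 / 4
u_A = 0.2275

0.2275


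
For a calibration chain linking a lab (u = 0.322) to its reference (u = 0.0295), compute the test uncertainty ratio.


TUR = u_lab / u_ref
= 0.322 / 0.0295
= 10.9153

10.9153


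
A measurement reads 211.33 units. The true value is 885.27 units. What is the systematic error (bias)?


Systematic error = measured - true
= 211.33 - 885.27
= -673.9400

-673.9400


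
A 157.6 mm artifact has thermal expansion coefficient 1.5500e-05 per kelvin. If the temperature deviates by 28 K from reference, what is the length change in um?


dL = L * alpha * dT
= 157.6 * 1.5500e-05 * 28
= 0.0683984 mm
dL_um = 0.0683984 * 1000 = 68.3984 um

68.3984


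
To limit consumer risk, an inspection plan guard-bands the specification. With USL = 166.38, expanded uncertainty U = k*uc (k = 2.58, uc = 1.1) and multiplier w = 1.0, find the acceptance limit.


U = k * uc = 2.58 * 1.1 = 2.838
guard band g = w * U = 1.0 * 2.838 = 2.838
AL = USL - g = 166.38 - 2.838
AL = 163.5420

163.5420


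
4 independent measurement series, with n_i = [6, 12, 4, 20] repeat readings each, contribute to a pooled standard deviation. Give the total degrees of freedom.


nu = sum_i (n_i - 1)
nu = ((6 - 1) + (12 - 1) + (4 - 1) + (20 - 1))
nu = 5 + 11 + 3 + 19
nu = 38

38


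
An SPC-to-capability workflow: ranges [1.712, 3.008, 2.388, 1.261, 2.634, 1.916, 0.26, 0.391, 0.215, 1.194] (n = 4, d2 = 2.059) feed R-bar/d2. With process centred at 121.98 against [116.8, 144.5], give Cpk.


R_bar = (1.712 + 3.008 + 2.388 + 1.261 + 2.634 + 1.916 + 0.26 + 0.391 + 0.215 + 1.194) / 10 = 1.4979
sigma = R_bar / d2 = 1.4979 / 2.059 = 0.72748907
Cp = (USL - LSL)/(6*sigma) = (144.5 - 116.8)/(6*0.72748907) = 6.3460
Cpu = (144.5 - 121.98)/(3*0.72748907) = 10.3186
Cpl = (121.98 - 116.8)/(3*0.72748907) = 2.3735
Cpk = min(Cpu, Cpl) = 2.3735

2.3735


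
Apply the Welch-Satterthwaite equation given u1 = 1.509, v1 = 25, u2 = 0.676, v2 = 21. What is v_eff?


uc = sqrt(u1^2 + u2^2) = sqrt(1.509^2 + 0.676^2) = 1.6534984
v_eff = uc^4 / (u1^4/v1 + u2^4/v2)
= 1.6534984^4 / (1.509^4/25 + 0.676^4/21)
= 7.4750675 / 0.21734806
v_eff = 34.3922

34.3922


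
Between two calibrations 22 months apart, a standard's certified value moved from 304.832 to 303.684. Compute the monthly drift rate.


rate = (v2 - v1) / months
= (303.684 - 304.832) / 22
= -1.1480 / 22
= -0.0522

-0.0522


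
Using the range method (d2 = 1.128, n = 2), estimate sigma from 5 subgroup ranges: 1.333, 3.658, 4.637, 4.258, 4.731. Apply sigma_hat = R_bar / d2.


R_bar = (1.333 + 3.658 + 4.637 + 4.258 + 4.731) / 5
R_bar = 18.617 / 5 = 3.7234
sigma_hat = R_bar / d2 = 3.7234 / 1.128 = 3.3009

3.3009


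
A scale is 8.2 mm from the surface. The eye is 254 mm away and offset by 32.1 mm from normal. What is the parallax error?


error = h * offset / d
= 8.2 * 32.1 / 254
= 1.0363

1.0363


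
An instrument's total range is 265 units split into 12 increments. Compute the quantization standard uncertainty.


resolution = range / divisions
resolution = 265 / 12 = 22.083333
u_res = resolution / (2*sqrt(3))
u_res = 22.083333 / 3.4641016
u_res = 6.3749

6.3749


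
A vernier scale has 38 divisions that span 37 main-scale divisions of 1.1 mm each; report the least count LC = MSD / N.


LC = MSD / n_div
= 1.1 / 38
= 0.0289

0.0289


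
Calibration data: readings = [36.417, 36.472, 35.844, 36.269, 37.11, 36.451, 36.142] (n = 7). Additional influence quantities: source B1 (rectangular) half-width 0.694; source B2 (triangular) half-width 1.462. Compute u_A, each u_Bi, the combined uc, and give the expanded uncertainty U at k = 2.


mean = (36.417 + 36.472 + 35.844 + 36.269 + 37.11 + 36.451 + 36.142) / 7 = 36.38642857
s = sqrt(sum((x - mean)^2)/(n-1)) = 0.38810345
u_A = s / sqrt(n) = 0.38810345 / sqrt(7) = 0.14668932
u_B1 = 0.694 / sqrt(3) = 0.40068109
u_B2 = 1.462 / sqrt(6) = 0.596859
uc = sqrt(0.14668932^2 + 0.40068109^2 + 0.596859^2) = 0.73369187
U = k * uc = 2 * 0.73369187
U = 1.4674

1.4674


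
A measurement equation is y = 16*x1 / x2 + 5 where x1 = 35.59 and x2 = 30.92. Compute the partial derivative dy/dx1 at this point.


y = 16*x1 / x2 + 5
dy/dx1 = 16/x2
Evaluate at x2 = 30.92: c1 = 16 / 30.92
c1 = 0.5175

0.5175


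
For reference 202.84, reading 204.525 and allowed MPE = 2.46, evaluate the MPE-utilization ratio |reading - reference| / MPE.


e = indication - reference = 204.525 - 202.84 = 1.6850
|e| = 1.6850
ratio = |e| / MPE = 1.6850 / 2.46
ratio = 0.6850

0.6850


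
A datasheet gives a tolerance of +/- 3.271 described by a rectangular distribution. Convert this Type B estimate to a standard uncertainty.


u_B = half_width / sqrt(3)
u_B = 3.271 / 1.7320508
u_B = 1.8885

1.8885


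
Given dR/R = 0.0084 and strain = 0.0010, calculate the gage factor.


GF = (dR/R) / epsilon
= 0.0084 / 0.0010
= 8.4000

8.4000


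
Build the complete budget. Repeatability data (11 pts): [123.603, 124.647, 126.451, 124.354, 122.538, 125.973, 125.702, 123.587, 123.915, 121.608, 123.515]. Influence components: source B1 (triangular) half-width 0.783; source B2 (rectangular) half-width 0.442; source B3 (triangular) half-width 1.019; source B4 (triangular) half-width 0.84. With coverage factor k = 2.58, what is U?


mean = (123.603 + 124.647 + 126.451 + 124.354 + 122.538 + 125.973 + 125.702 + 123.587 + 123.915 + 121.608 + 123.515) / 11 = 124.1720909
s = sqrt(sum((x - mean)^2)/(n-1)) = 1.4644052
u_A = s / sqrt(n) = 1.4644052 / sqrt(11) = 0.44153478
u_B1 = 0.783 / sqrt(6) = 0.31965841
u_B2 = 0.442 / sqrt(3) = 0.25518882
u_B3 = 1.019 / sqrt(6) = 0.41600501
u_B4 = 0.84 / sqrt(6) = 0.34292856
uc = sqrt(0.44153478^2 + 0.31965841^2 + 0.25518882^2 + 0.41600501^2 + 0.34292856^2) = 0.80803215
U = k * uc = 2.58 * 0.80803215
U = 2.0847

2.0847


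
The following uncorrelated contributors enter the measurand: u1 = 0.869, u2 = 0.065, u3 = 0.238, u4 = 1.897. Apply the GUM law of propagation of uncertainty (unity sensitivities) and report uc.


uc = sqrt(0.869^2 + 0.065^2 + 0.238^2 + 1.897^2)
uc = sqrt(4.414639)
uc = 2.1011

2.1011


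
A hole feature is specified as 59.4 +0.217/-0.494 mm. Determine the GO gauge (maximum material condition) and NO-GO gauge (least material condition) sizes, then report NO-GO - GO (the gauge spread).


GO = nominal - lower_tol (smallest hole = maximum material condition)
GO = 59.4 - 0.494 = 58.906
NO-GO = nominal + upper_tol (largest hole = least material condition)
NO-GO = 59.4 + 0.217 = 59.617
spread = NO-GO - GO = 59.617 - 58.906 = 0.7110

0.7110


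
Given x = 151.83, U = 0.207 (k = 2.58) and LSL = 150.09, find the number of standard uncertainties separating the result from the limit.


u = U / k = 0.207 / 2.58 = 0.080232558
margin = |LSL - x| = |150.09 - 151.83| = 1.74
z = margin / u = 1.74 / 0.080232558
z = 21.6870

21.6870


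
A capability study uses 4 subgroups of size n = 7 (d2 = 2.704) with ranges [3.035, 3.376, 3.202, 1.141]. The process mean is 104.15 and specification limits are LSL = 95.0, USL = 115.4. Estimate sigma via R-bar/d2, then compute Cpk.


R_bar = (3.035 + 3.376 + 3.202 + 1.141) / 4 = 2.6885
sigma = R_bar / d2 = 2.6885 / 2.704 = 0.99426775
Cp = (USL - LSL)/(6*sigma) = (115.4 - 95.0)/(6*0.99426775) = 3.4196
Cpu = (115.4 - 104.15)/(3*0.99426775) = 3.7716
Cpl = (104.15 - 95.0)/(3*0.99426775) = 3.0676
Cpk = min(Cpu, Cpl) = 3.0676

3.0676


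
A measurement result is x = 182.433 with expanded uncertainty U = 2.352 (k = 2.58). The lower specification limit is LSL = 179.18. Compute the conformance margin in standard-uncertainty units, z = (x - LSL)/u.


u = U / k = 2.352 / 2.58 = 0.91162791
margin = |LSL - x| = |179.18 - 182.433| = 3.253
z = margin / u = 3.253 / 0.91162791
z = 3.5683

3.5683


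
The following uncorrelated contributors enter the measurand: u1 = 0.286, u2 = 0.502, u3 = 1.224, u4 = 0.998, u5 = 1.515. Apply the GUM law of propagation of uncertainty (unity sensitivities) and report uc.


uc = sqrt(0.286^2 + 0.502^2 + 1.224^2 + 0.998^2 + 1.515^2)
uc = sqrt(5.123205)
uc = 2.2634

2.2634


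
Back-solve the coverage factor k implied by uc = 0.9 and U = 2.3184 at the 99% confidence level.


k = U / uc
k = 2.3184 / 0.9
k = 2.576

2.576


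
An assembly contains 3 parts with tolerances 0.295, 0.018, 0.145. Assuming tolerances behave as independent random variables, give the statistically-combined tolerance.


RSS = sqrt(0.295^2 + 0.018^2 + 0.145^2)
= sqrt(0.108374)
= 0.3292

0.3292


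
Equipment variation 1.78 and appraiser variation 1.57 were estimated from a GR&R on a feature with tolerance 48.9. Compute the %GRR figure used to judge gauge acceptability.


GRR = sqrt(EV^2 + AV^2) = sqrt(1.78^2 + 1.57^2) = 2.3734574
%GRR = GRR / tol * 100 = 2.3734574 / 48.9 * 100
%GRR = 4.8537

4.8537


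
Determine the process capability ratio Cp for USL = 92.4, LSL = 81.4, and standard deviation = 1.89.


Cp = (USL - LSL) / (6 * sigma)
= (92.4 - 81.4) / (6 * 1.89)
= 11.0000 / 11.3400
= 0.9700

0.9700


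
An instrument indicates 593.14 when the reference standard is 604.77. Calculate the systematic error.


Systematic error = measured - true
= 593.14 - 604.77
= -11.6300

-11.6300


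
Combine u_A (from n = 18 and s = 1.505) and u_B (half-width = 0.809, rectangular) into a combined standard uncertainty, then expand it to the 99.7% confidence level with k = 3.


u_A = s / sqrt(n) = 1.505 / sqrt(18) = 0.3547319
u_B = half_width / sqrt(3) = 0.809 / sqrt(3) = 0.46707637
uc = sqrt(u_A^2 + u_B^2) = sqrt(0.3547319^2 + 0.46707637^2) = 0.58651092
U = k * uc = 3 * 0.58651092
U = 1.7595

1.7595


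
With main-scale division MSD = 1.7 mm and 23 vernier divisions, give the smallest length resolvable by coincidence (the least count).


LC = MSD / n_div
= 1.7 / 23
= 0.0739

0.0739


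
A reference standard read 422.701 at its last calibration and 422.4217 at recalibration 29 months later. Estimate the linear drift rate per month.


rate = (v2 - v1) / months
= (422.4217 - 422.701) / 29
= -0.2793 / 29
= -0.0096

-0.0096


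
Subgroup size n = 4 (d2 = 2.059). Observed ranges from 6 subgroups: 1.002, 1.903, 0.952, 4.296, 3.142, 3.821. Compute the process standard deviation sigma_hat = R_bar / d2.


R_bar = (1.002 + 1.903 + 0.952 + 4.296 + 3.142 + 3.821) / 6
R_bar = 15.116 / 6 = 2.5193333
sigma_hat = R_bar / d2 = 2.5193333 / 2.059 = 1.2236

1.2236


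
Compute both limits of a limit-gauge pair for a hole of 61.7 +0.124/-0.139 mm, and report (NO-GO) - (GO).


GO = nominal - lower_tol (smallest hole = maximum material condition)
GO = 61.7 - 0.139 = 61.561
NO-GO = nominal + upper_tol (largest hole = least material condition)
NO-GO = 61.7 + 0.124 = 61.824
spread = NO-GO - GO = 61.824 - 61.561 = 0.2630

0.2630


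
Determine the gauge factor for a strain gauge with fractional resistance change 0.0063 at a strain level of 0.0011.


GF = (dR/R) / epsilon
= 0.0063 / 0.0011
= 5.7273

5.7273


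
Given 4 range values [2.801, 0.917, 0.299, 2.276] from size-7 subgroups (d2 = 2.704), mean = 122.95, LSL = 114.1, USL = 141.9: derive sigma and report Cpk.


R_bar = (2.801 + 0.917 + 0.299 + 2.276) / 4 = 1.57325
sigma = R_bar / d2 = 1.57325 / 2.704 = 0.58182322
Cp = (USL - LSL)/(6*sigma) = (141.9 - 114.1)/(6*0.58182322) = 7.9635
Cpu = (141.9 - 122.95)/(3*0.58182322) = 10.8567
Cpl = (122.95 - 114.1)/(3*0.58182322) = 5.0703
Cpk = min(Cpu, Cpl) = 5.0703

5.0703


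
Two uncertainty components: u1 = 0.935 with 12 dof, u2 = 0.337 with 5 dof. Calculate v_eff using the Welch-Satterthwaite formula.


uc = sqrt(u1^2 + u2^2) = sqrt(0.935^2 + 0.337^2) = 0.99387826
v_eff = uc^4 / (u1^4/v1 + u2^4/v2)
= 0.99387826^4 / (0.935^4/12 + 0.337^4/5)
= 0.97573698 / 0.066268696
v_eff = 14.7240

14.7240


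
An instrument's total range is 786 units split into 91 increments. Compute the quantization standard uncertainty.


resolution = range / divisions
resolution = 786 / 91 = 8.6373626
u_res = resolution / (2*sqrt(3))
u_res = 8.6373626 / 3.4641016
u_res = 2.4934

2.4934


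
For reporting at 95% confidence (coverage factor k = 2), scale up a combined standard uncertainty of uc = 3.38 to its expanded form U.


U = k * uc
U = 2 * 3.38
U = 6.7600

6.7600


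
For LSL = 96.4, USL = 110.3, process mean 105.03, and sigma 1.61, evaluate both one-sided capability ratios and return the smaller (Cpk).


Cpu = (USL - mean) / (3*sigma) = (110.3 - 105.03) / (3*1.61) = 1.0911
Cpl = (mean - LSL) / (3*sigma) = (105.03 - 96.4) / (3*1.61) = 1.7867
Cpk = min(Cpu, Cpl) = 1.0911

1.0911


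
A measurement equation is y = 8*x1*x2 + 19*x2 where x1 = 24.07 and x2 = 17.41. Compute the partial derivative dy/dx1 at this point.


y = 8*x1*x2 + 19*x2
dy/dx1 = 8*x2
Evaluate at x2 = 17.41: c1 = 8 * 17.41
c1 = 139.2800

139.2800


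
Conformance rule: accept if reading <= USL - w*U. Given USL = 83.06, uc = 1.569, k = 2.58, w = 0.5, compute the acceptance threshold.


U = k * uc = 2.58 * 1.569 = 4.04802
guard band g = w * U = 0.5 * 4.04802 = 2.02401
AL = USL - g = 83.06 - 2.02401
AL = 81.0360

81.0360


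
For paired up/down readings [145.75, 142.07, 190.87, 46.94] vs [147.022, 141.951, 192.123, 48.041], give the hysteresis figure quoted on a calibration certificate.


|145.75 - 147.022| = 1.2720
|142.07 - 141.951| = 0.1190
|190.87 - 192.123| = 1.2530
|46.94 - 48.041| = 1.1010
hysteresis = max(diffs) = 1.2720

1.2720


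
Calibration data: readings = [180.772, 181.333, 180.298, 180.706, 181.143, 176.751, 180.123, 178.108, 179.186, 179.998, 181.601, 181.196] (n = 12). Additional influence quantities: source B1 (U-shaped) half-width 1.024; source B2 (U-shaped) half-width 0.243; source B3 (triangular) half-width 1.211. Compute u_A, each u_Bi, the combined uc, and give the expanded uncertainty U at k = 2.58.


mean = (180.772 + 181.333 + 180.298 + 180.706 + 181.143 + 176.751 + 180.123 + 178.108 + 179.186 + 179.998 + 181.601 + 181.196) / 12 = 180.10125
s = sqrt(sum((x - mean)^2)/(n-1)) = 1.4444425
u_A = s / sqrt(n) = 1.4444425 / sqrt(12) = 0.41697463
u_B1 = 1.024 / sqrt(2) = 0.72407734
u_B2 = 0.243 / sqrt(2) = 0.17182695
u_B3 = 1.211 / sqrt(6) = 0.49438868
uc = sqrt(0.41697463^2 + 0.72407734^2 + 0.17182695^2 + 0.49438868^2) = 0.98595157
U = k * uc = 2.58 * 0.98595157
U = 2.5438

2.5438


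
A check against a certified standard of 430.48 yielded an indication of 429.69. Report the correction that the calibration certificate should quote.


Correction = standard - reading
= 430.48 - 429.69
= 0.7900

0.7900


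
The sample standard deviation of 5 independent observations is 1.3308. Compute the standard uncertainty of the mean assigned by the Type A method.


u_A = s / sqrt(n)
u_A = 1.3308 / sqrt(5)
u_A = 1.3308 / 2.236068
u_A = 0.5952

0.5952


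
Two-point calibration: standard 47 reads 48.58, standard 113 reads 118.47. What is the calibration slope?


slope = (y2 - y1) / (x2 - x1)
= (118.47 - 48.58) / (113 - 47)
= 69.8900 / 66
= 1.0589

1.0589


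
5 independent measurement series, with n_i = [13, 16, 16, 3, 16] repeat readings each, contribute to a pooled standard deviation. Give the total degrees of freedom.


nu = sum_i (n_i - 1)
nu = ((13 - 1) + (16 - 1) + (16 - 1) + (3 - 1) + (16 - 1))
nu = 12 + 15 + 15 + 2 + 15
nu = 59

59


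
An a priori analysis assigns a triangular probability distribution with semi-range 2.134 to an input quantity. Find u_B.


u_B = half_width / sqrt(6)
u_B = 2.134 / 2.4494897
u_B = 0.8712

0.8712


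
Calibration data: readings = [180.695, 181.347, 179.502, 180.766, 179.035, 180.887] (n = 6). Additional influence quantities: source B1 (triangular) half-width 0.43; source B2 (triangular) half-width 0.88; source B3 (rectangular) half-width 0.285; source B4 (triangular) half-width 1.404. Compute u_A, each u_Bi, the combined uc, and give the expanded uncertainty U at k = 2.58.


mean = (180.695 + 181.347 + 179.502 + 180.766 + 179.035 + 180.887) / 6 = 180.372
s = sqrt(sum((x - mean)^2)/(n-1)) = 0.89664753
u_A = s / sqrt(n) = 0.89664753 / sqrt(6) = 0.36605482
u_B1 = 0.43 / sqrt(6) = 0.17554676
u_B2 = 0.88 / sqrt(6) = 0.3592585
u_B3 = 0.285 / sqrt(3) = 0.16454483
u_B4 = 1.404 / sqrt(6) = 0.5731806
uc = sqrt(0.36605482^2 + 0.17554676^2 + 0.3592585^2 + 0.16454483^2 + 0.5731806^2) = 0.80590971
U = k * uc = 2.58 * 0.80590971
U = 2.0792

2.0792


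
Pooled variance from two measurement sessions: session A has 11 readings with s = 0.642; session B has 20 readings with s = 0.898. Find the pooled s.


s_p = sqrt(((n1-1)*s1^2 + (n2-1)*s2^2) / (n1+n2-2))
numerator = (11-1)*0.642^2 + (20-1)*0.898^2 = 4.12164 + 15.321676 = 19.443316
denominator = 11 + 20 - 2 = 29
s_p^2 = 19.443316 / 29 = 0.67045917
s_p = sqrt(0.67045917) = 0.8188

0.8188


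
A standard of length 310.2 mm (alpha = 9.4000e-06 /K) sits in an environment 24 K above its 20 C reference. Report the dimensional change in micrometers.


dL = L * alpha * dT
= 310.2 * 9.4000e-06 * 24
= 0.0699811 mm
dL_um = 0.0699811 * 1000 = 69.9811 um

69.9811


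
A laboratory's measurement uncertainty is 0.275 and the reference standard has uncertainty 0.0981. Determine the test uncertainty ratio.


TUR = u_lab / u_ref
= 0.275 / 0.0981
= 2.8033

2.8033


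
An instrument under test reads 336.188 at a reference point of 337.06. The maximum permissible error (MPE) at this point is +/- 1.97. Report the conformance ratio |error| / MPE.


e = indication - reference = 336.188 - 337.06 = -0.8720
|e| = 0.8720
ratio = |e| / MPE = 0.8720 / 1.97
ratio = 0.4426

0.4426


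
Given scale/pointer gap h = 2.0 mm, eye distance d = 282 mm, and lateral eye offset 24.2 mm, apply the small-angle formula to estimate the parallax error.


error = h * offset / d
= 2.0 * 24.2 / 282
= 0.1716

0.1716


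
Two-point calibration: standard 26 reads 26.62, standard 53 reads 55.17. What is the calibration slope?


slope = (y2 - y1) / (x2 - x1)
= (55.17 - 26.62) / (53 - 26)
= 28.5500 / 27
= 1.0574

1.0574


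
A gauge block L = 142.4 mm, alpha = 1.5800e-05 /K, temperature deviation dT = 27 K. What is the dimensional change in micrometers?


dL = L * alpha * dT
= 142.4 * 1.5800e-05 * 27
= 0.0607478 mm
dL_um = 0.0607478 * 1000 = 60.7478 um

60.7478


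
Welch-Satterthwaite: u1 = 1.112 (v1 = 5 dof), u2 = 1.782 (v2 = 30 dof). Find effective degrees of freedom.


uc = sqrt(u1^2 + u2^2) = sqrt(1.112^2 + 1.782^2) = 2.1004923
v_eff = uc^4 / (u1^4/v1 + u2^4/v2)
= 2.1004923^4 / (1.112^4/5 + 1.782^4/30)
= 19.466343 / 0.64193997
v_eff = 30.3242

30.3242


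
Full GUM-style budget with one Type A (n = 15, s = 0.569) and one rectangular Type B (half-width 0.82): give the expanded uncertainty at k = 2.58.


u_A = s / sqrt(n) = 0.569 / sqrt(15) = 0.14691517
u_B = half_width / sqrt(3) = 0.82 / sqrt(3) = 0.47342722
uc = sqrt(u_A^2 + u_B^2) = sqrt(0.14691517^2 + 0.47342722^2) = 0.4956989
U = k * uc = 2.58 * 0.4956989
U = 1.2789

1.2789


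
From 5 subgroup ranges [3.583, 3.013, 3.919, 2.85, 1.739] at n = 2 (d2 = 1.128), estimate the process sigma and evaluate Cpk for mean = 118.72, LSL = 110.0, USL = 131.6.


R_bar = (3.583 + 3.013 + 3.919 + 2.85 + 1.739) / 5 = 3.0208
sigma = R_bar / d2 = 3.0208 / 1.128 = 2.6780142
Cp = (USL - LSL)/(6*sigma) = (131.6 - 110.0)/(6*2.6780142) = 1.3443
Cpu = (131.6 - 118.72)/(3*2.6780142) = 1.6032
Cpl = (118.72 - 110.0)/(3*2.6780142) = 1.0854
Cpk = min(Cpu, Cpl) = 1.0854

1.0854


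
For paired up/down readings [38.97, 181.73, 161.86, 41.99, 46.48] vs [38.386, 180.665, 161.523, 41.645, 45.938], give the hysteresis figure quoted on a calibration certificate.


|38.97 - 38.386| = 0.5840
|181.73 - 180.665| = 1.0650
|161.86 - 161.523| = 0.3370
|41.99 - 41.645| = 0.3450
|46.48 - 45.938| = 0.5420
hysteresis = max(diffs) = 1.0650

1.0650


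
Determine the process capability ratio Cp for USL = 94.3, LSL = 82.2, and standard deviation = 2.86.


Cp = (USL - LSL) / (6 * sigma)
= (94.3 - 82.2) / (6 * 2.86)
= 12.1000 / 17.1600
= 0.7051

0.7051


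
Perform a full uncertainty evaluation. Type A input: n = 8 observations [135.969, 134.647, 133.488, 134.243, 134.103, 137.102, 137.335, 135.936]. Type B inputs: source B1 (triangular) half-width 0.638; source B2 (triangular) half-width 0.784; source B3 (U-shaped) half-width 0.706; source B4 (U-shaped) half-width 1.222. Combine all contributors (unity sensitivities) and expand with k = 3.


mean = (135.969 + 134.647 + 133.488 + 134.243 + 134.103 + 137.102 + 137.335 + 135.936) / 8 = 135.352875
s = sqrt(sum((x - mean)^2)/(n-1)) = 1.4381501
u_A = s / sqrt(n) = 1.4381501 / sqrt(8) = 0.50846284
u_B1 = 0.638 / sqrt(6) = 0.26046241
u_B2 = 0.784 / sqrt(6) = 0.32006666
u_B3 = 0.706 / sqrt(2) = 0.49921739
u_B4 = 1.222 / sqrt(2) = 0.86408449
uc = sqrt(0.50846284^2 + 0.26046241^2 + 0.32006666^2 + 0.49921739^2 + 0.86408449^2) = 1.1935987
U = k * uc = 3 * 1.1935987
U = 3.5808

3.5808


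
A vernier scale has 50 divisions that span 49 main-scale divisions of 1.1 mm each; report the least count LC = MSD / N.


LC = MSD / n_div
= 1.1 / 50
= 0.0220

0.0220


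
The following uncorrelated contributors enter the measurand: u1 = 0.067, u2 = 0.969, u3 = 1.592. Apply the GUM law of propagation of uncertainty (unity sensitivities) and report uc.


uc = sqrt(0.067^2 + 0.969^2 + 1.592^2)
uc = sqrt(3.477914)
uc = 1.8649

1.8649


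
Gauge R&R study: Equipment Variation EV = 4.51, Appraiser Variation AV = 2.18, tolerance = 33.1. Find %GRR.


GRR = sqrt(EV^2 + AV^2) = sqrt(4.51^2 + 2.18^2) = 5.0092415
%GRR = GRR / tol * 100 = 5.0092415 / 33.1 * 100
%GRR = 15.1337

15.1337


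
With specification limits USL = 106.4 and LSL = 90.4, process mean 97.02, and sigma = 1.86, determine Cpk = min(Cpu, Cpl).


Cpu = (USL - mean) / (3*sigma) = (106.4 - 97.02) / (3*1.86) = 1.6810
Cpl = (mean - LSL) / (3*sigma) = (97.02 - 90.4) / (3*1.86) = 1.1864
Cpk = min(Cpu, Cpl) = 1.1864

1.1864


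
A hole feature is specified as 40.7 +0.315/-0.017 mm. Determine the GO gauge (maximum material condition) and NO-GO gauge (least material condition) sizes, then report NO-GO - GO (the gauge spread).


GO = nominal - lower_tol (smallest hole = maximum material condition)
GO = 40.7 - 0.017 = 40.683
NO-GO = nominal + upper_tol (largest hole = least material condition)
NO-GO = 40.7 + 0.315 = 41.015
spread = NO-GO - GO = 41.015 - 40.683 = 0.3320

0.3320


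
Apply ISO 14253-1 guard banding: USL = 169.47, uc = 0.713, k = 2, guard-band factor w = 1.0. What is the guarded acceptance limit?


U = k * uc = 2 * 0.713 = 1.426
guard band g = w * U = 1.0 * 1.426 = 1.426
AL = USL - g = 169.47 - 1.426
AL = 168.0440

168.0440


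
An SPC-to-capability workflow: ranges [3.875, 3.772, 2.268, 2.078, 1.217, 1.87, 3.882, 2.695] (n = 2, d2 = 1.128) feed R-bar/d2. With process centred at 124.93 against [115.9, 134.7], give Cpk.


R_bar = (3.875 + 3.772 + 2.268 + 2.078 + 1.217 + 1.87 + 3.882 + 2.695) / 8 = 2.707125
sigma = R_bar / d2 = 2.707125 / 1.128 = 2.3999335
Cp = (USL - LSL)/(6*sigma) = (134.7 - 115.9)/(6*2.3999335) = 1.3056
Cpu = (134.7 - 124.93)/(3*2.3999335) = 1.3570
Cpl = (124.93 - 115.9)/(3*2.3999335) = 1.2542
Cpk = min(Cpu, Cpl) = 1.2542

1.2542
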